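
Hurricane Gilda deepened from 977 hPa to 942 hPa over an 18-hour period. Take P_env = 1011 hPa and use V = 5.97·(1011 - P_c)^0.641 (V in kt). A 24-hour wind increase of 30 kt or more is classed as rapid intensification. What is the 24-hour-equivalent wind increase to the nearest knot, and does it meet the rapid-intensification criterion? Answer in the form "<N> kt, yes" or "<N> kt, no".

44 kt, yes

V₁: ΔP = 34, V ≈ 5.97 × 34^0.641 ≈ 57.23 kt.
V₂: ΔP = 69, V ≈ 5.97 × 69^0.641 ≈ 90.09 kt.
ΔV over 18 h = 32.86 kt → 24 h equivalent = 32.86 × 24/18 ≈ 43.81 kt.
44 kt ≥ 30 kt ⇒ rapid intensification.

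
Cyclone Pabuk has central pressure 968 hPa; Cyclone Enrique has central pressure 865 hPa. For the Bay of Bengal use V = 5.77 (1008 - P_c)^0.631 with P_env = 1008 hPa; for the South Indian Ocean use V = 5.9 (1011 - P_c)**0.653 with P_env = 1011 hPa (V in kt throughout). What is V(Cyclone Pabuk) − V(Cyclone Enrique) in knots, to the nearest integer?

-94 kt

Cyclone Pabuk: ΔP = 40; V ≈ 5.77 × 40^0.631 ≈ 59.17 kt.
Cyclone Enrique: ΔP = 146; V ≈ 5.9 × 146^0.653 ≈ 152.82 kt.
Difference ≈ 59.17 − 152.82 = -93.65 → -94 kt.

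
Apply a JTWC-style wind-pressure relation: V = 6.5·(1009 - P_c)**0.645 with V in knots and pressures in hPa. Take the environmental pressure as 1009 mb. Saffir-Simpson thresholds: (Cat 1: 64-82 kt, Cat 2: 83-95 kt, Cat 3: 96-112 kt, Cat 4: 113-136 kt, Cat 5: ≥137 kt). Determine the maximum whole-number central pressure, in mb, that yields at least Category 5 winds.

896 mb

Category 5 begins at V = 137 kt.
Required ΔP = (137/6.5)^(1/0.645) = 21.077^1.550 ≈ 112.83 mb.
P_c ≤ 1009 − 112.83 = 896.17, so the highest integer P_c is 896 mb.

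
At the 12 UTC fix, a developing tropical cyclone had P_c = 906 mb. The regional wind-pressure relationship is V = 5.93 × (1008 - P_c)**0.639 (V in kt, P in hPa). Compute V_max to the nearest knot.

ΔP = 1008 − 906 = 102 mb.
102^0.639 ≈ 19.209.
V ≈ 5.93 × 19.209 ≈ 113.9 kt.

114 kt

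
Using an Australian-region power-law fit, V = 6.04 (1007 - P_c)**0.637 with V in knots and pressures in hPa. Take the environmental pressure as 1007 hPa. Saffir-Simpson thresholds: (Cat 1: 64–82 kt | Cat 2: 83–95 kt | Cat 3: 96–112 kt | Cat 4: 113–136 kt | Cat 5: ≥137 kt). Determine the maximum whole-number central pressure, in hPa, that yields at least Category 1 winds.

Category 1 begins at V = 64 kt.
Required ΔP = (64/6.04)^(1/0.637) = 10.596^1.570 ≈ 40.68 hPa.
P_c ≤ 1007 − 40.68 = 966.32, so the highest integer P_c is 966 hPa.

966 hPa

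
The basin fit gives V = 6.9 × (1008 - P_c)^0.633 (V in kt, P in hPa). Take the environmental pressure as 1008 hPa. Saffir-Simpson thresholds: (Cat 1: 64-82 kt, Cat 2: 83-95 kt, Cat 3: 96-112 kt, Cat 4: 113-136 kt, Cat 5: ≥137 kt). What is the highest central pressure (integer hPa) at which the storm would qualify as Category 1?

Category 1 begins at V = 64 kt.
Required ΔP = (64/6.9)^(1/0.633) = 9.275^1.580 ≈ 33.74 hPa.
P_c ≤ 1008 − 33.74 = 974.26, so the highest integer P_c is 974 hPa.

974 hPa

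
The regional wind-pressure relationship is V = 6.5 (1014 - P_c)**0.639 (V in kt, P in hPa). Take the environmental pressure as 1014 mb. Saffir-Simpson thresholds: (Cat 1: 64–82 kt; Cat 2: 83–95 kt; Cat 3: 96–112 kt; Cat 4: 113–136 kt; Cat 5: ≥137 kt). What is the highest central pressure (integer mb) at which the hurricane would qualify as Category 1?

Category 1 begins at V = 64 kt.
Required ΔP = (64/6.5)^(1/0.639) = 9.846^1.565 ≈ 35.84 mb.
P_c ≤ 1014 − 35.84 = 978.16, so the highest integer P_c is 978 mb.

978 mb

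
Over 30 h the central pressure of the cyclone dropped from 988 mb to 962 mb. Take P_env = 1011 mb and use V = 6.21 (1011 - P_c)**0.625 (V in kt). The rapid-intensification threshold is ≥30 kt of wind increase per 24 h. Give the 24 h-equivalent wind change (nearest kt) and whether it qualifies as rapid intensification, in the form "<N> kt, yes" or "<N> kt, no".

21 kt, no

V₁: ΔP = 23, V ≈ 6.21 × 23^0.625 ≈ 44.07 kt.
V₂: ΔP = 49, V ≈ 6.21 × 49^0.625 ≈ 70.71 kt.
ΔV over 30 h = 26.64 kt → 24 h equivalent = 26.64 × 24/30 ≈ 21.31 kt.
21 kt < 30 kt ⇒ not rapid intensification.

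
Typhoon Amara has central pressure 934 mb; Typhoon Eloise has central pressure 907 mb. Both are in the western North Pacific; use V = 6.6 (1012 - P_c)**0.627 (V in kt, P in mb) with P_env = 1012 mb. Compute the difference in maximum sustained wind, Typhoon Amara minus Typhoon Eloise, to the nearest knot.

-21 kt

Typhoon Amara: ΔP = 78; V ≈ 6.6 × 78^0.627 ≈ 101.36 kt.
Typhoon Eloise: ΔP = 105; V ≈ 6.6 × 105^0.627 ≈ 122.13 kt.
Difference ≈ 101.36 − 122.13 = -20.77 → -21 kt.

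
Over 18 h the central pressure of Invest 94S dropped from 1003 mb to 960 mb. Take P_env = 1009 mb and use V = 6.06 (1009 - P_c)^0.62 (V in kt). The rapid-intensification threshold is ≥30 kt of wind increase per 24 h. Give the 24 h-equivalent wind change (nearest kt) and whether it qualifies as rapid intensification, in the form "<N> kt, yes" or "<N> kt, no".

66 kt, yes

V₁: ΔP = 6, V ≈ 6.06 × 6^0.62 ≈ 18.40 kt.
V₂: ΔP = 49, V ≈ 6.06 × 49^0.62 ≈ 67.67 kt.
ΔV over 18 h = 49.27 kt → 24 h equivalent = 49.27 × 24/18 ≈ 65.69 kt.
66 kt ≥ 30 kt ⇒ rapid intensification.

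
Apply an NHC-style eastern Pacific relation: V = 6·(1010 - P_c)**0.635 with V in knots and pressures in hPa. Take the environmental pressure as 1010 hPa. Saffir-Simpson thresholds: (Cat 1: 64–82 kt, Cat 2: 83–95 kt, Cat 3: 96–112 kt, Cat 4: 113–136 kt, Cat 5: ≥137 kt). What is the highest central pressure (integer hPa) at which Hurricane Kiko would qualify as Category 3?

Category 3 begins at V = 96 kt.
Required ΔP = (96/6)^(1/0.635) = 16.000^1.575 ≈ 78.75 hPa.
P_c ≤ 1010 − 78.75 = 931.25, so the highest integer P_c is 931 hPa.

931 hPa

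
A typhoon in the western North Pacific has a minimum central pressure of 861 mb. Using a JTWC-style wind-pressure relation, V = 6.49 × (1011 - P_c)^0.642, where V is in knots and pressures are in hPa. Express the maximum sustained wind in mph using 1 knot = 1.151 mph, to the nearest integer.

186 mph

ΔP = 1011 − 861 = 150 mb.
V ≈ 6.49 × 150^0.642 = 6.49 × 24.949 ≈ 161.918 kt.
161.918 × 1.151 ≈ 186.37 mph → 186 mph.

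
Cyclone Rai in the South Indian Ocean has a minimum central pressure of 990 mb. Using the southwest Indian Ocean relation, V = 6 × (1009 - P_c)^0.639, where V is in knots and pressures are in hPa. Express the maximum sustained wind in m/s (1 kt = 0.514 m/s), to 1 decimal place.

20.2 m/s

ΔP = 1009 − 990 = 19 mb.
V ≈ 6 × 19^0.639 = 6 × 6.563 ≈ 39.380 kt.
39.380 × 0.514 ≈ 20.24 m/s → 20.2 m/s.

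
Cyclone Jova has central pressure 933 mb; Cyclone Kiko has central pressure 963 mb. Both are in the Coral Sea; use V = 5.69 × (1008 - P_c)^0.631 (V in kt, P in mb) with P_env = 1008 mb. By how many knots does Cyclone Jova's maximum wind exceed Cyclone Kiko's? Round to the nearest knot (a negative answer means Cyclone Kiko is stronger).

24 kt

Cyclone Jova: ΔP = 75; V ≈ 5.69 × 75^0.631 ≈ 86.75 kt.
Cyclone Kiko: ΔP = 45; V ≈ 5.69 × 45^0.631 ≈ 62.85 kt.
Difference ≈ 86.75 − 62.85 = 23.90 → 24 kt.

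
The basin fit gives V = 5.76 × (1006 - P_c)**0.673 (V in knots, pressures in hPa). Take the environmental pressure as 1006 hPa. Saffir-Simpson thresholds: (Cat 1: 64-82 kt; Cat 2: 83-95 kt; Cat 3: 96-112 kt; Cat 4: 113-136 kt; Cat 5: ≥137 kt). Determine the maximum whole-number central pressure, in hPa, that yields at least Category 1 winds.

Category 1 begins at V = 64 kt.
Required ΔP = (64/5.76)^(1/0.673) = 11.111^1.486 ≈ 35.80 hPa.
P_c ≤ 1006 − 35.80 = 970.20, so the highest integer P_c is 970 hPa.

970 hPa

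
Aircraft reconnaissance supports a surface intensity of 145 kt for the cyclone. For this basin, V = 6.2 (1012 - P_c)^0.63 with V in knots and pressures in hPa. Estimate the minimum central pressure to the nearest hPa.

863 hPa

ΔP = (V / 6.2)^(1/0.63) = (145/6.2)^1.587.
145/6.2 = 23.387; 23.387^1.587 ≈ 148.93 hPa.
P_c = 1012 − 148.93 = 863.07 ≈ 863 hPa.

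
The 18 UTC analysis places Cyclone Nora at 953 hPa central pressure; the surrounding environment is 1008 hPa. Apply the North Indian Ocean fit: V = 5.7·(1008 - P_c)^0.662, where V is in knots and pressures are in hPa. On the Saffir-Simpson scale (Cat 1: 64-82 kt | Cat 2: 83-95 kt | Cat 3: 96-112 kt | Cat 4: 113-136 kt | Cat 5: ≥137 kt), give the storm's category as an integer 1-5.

1

ΔP = 1008 − 953 = 55 hPa.
V ≈ 5.7 × 55^0.662 = 5.7 × 14.19 ≈ 81 kt.
81 kt falls in the Category 1 band.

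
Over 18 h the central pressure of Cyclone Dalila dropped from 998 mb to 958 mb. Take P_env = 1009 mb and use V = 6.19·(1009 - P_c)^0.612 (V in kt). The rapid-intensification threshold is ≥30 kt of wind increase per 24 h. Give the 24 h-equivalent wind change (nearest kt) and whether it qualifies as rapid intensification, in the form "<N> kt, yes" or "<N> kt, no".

56 kt, yes

V₁: ΔP = 11, V ≈ 6.19 × 11^0.612 ≈ 26.85 kt.
V₂: ΔP = 51, V ≈ 6.19 × 51^0.612 ≈ 68.66 kt.
ΔV over 18 h = 41.81 kt → 24 h equivalent = 41.81 × 24/18 ≈ 55.75 kt.
56 kt ≥ 30 kt ⇒ rapid intensification.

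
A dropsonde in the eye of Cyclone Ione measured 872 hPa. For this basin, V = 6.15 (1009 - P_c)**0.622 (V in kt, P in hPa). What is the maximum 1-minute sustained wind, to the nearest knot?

131 kt

ΔP = 1009 − 872 = 137 hPa.
137^0.622 ≈ 21.332.
V ≈ 6.15 × 21.332 ≈ 131.2 kt.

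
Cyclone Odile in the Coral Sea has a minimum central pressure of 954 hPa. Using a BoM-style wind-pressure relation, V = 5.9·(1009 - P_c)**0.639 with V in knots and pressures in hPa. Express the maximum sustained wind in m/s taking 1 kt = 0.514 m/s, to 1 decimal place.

39.3 m/s

ΔP = 1009 − 954 = 55 hPa.
V ≈ 5.9 × 55^0.639 = 5.9 × 12.945 ≈ 76.374 kt.
76.374 × 0.514 ≈ 39.26 m/s → 39.3 m/s.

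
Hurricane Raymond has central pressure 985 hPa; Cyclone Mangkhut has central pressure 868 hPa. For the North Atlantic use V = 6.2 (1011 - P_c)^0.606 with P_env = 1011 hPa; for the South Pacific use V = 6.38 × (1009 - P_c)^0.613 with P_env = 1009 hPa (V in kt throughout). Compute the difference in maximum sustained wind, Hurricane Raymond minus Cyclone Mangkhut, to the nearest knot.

Hurricane Raymond: ΔP = 26; V ≈ 6.2 × 26^0.606 ≈ 44.65 kt.
Cyclone Mangkhut: ΔP = 141; V ≈ 6.38 × 141^0.613 ≈ 132.52 kt.
Difference ≈ 44.65 − 132.52 = -87.87 → -88 kt.

-88 kt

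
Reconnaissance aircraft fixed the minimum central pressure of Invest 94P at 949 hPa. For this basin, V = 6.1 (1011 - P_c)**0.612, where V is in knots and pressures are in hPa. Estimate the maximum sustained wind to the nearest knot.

ΔP = 1011 − 949 = 62 hPa.
62^0.612 ≈ 12.501.
V ≈ 6.1 × 12.501 ≈ 76.3 kt.

76 kt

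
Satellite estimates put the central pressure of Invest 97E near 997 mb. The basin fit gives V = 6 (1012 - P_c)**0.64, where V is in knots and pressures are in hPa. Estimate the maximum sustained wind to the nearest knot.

ΔP = 1012 − 997 = 15 mb.
15^0.64 ≈ 5.658.
V ≈ 6 × 5.658 ≈ 34.0 kt.

34 kt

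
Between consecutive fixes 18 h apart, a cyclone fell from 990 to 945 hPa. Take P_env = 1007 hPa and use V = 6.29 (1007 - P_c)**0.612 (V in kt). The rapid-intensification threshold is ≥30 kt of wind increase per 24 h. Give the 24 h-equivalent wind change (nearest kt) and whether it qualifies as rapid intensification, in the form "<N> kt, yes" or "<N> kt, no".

V₁: ΔP = 17, V ≈ 6.29 × 17^0.612 ≈ 35.62 kt.
V₂: ΔP = 62, V ≈ 6.29 × 62^0.612 ≈ 78.63 kt.
ΔV over 18 h = 43.01 kt → 24 h equivalent = 43.01 × 24/18 ≈ 57.35 kt.
57 kt ≥ 30 kt ⇒ rapid intensification.

57 kt, yes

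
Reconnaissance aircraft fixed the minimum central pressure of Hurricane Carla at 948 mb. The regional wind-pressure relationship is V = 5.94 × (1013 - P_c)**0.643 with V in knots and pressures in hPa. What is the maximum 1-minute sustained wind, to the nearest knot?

87 kt

ΔP = 1013 − 948 = 65 mb.
65^0.643 ≈ 14.645.
V ≈ 5.94 × 14.645 ≈ 87.0 kt.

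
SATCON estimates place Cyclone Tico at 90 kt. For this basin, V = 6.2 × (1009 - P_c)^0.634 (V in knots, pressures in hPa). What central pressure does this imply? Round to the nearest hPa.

ΔP = (V / 6.2)^(1/0.634) = (90/6.2)^1.577.
90/6.2 = 14.516; 14.516^1.577 ≈ 68.01 hPa.
P_c = 1009 − 68.01 = 940.99 ≈ 941 hPa.

941 hPa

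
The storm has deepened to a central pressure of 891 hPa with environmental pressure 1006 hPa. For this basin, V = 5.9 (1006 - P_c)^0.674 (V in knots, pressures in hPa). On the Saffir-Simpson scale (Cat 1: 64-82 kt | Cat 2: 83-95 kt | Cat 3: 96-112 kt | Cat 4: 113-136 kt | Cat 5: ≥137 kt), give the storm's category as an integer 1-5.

ΔP = 1006 − 891 = 115 hPa.
V ≈ 5.9 × 115^0.674 = 5.9 × 24.49 ≈ 144 kt.
144 kt falls in the Category 5 band.

5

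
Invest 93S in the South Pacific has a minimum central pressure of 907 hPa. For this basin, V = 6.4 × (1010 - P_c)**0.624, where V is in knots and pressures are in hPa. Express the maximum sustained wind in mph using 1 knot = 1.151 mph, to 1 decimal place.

132.8 mph

ΔP = 1010 − 907 = 103 hPa.
V ≈ 6.4 × 103^0.624 = 6.4 × 18.031 ≈ 115.396 kt.
115.396 × 1.151 ≈ 132.82 mph → 132.8 mph.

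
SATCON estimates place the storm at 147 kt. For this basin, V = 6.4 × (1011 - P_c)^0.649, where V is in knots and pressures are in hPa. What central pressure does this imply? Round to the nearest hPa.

886 hPa

ΔP = (V / 6.4)^(1/0.649) = (147/6.4)^1.541.
147/6.4 = 22.969; 22.969^1.541 ≈ 125.11 hPa.
P_c = 1011 − 125.11 = 885.89 ≈ 886 hPa.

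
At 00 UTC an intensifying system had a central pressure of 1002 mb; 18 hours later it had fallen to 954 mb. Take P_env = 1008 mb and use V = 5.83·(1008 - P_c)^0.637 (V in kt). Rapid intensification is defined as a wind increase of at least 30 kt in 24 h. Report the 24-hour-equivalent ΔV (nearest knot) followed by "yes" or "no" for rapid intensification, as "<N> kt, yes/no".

74 kt, yes

V₁: ΔP = 6, V ≈ 5.83 × 6^0.637 ≈ 18.25 kt.
V₂: ΔP = 54, V ≈ 5.83 × 54^0.637 ≈ 74.00 kt.
ΔV over 18 h = 55.75 kt → 24 h equivalent = 55.75 × 24/18 ≈ 74.33 kt.
74 kt ≥ 30 kt ⇒ rapid intensification.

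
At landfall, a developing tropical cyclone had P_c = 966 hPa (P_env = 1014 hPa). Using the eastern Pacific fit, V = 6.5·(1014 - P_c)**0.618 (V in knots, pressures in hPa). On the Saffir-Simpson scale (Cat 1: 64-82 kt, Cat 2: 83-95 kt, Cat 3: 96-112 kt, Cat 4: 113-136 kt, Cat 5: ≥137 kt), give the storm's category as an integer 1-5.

1

ΔP = 1014 − 966 = 48 hPa.
V ≈ 6.5 × 48^0.618 = 6.5 × 10.94 ≈ 71 kt.
71 kt falls in the Category 1 band.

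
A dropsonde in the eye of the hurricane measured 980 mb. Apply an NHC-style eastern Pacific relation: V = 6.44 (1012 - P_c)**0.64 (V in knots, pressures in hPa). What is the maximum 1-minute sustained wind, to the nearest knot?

ΔP = 1012 − 980 = 32 mb.
32^0.64 ≈ 9.190.
V ≈ 6.44 × 9.190 ≈ 59.2 kt.

59 kt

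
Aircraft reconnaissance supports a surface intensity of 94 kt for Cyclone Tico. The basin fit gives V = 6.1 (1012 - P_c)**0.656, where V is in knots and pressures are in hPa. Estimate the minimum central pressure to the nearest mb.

947 mb

ΔP = (V / 6.1)^(1/0.656) = (94/6.1)^1.524.
94/6.1 = 15.410; 15.410^1.524 ≈ 64.66 mb.
P_c = 1012 − 64.66 = 947.34 ≈ 947 mb.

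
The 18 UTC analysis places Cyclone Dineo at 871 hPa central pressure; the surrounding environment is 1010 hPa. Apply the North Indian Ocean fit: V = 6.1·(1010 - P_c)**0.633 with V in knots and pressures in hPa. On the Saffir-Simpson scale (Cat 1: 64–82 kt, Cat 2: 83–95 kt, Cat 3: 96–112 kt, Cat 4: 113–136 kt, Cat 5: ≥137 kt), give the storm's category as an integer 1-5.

5

ΔP = 1010 − 871 = 139 hPa.
V ≈ 6.1 × 139^0.633 = 6.1 × 22.73 ≈ 139 kt.
139 kt falls in the Category 5 band.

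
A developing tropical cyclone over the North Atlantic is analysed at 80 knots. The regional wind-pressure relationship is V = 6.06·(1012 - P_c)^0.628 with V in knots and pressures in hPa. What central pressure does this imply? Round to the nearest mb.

ΔP = (V / 6.06)^(1/0.628) = (80/6.06)^1.592.
80/6.06 = 13.201; 13.201^1.592 ≈ 60.87 mb.
P_c = 1012 − 60.87 = 951.13 ≈ 951 mb.

951 mb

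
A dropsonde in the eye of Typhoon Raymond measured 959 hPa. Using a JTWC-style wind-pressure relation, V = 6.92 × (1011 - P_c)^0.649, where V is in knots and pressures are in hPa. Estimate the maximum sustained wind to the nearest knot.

90 kt

ΔP = 1011 − 959 = 52 hPa.
52^0.649 ≈ 12.992.
V ≈ 6.92 × 12.992 ≈ 89.9 kt.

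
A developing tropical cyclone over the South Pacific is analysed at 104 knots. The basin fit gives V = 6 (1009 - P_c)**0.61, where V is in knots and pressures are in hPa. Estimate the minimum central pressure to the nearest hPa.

ΔP = (V / 6)^(1/0.61) = (104/6)^1.639.
104/6 = 17.333; 17.333^1.639 ≈ 107.39 hPa.
P_c = 1009 − 107.39 = 901.61 ≈ 902 hPa.

902 hPa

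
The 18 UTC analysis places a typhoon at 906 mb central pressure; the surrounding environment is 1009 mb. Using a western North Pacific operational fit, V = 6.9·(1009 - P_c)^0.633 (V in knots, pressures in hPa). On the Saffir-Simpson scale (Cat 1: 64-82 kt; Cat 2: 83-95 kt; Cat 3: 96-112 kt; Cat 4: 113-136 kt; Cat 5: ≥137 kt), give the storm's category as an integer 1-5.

4

ΔP = 1009 − 906 = 103 mb.
V ≈ 6.9 × 103^0.633 = 6.9 × 18.80 ≈ 130 kt.
130 kt falls in the Category 4 band.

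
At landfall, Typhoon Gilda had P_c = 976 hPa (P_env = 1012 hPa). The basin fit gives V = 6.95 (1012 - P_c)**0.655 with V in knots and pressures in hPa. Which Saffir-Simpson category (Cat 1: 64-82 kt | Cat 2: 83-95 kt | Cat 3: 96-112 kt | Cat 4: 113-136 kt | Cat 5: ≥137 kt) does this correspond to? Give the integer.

1

ΔP = 1012 − 976 = 36 hPa.
V ≈ 6.95 × 36^0.655 = 6.95 × 10.46 ≈ 73 kt.
73 kt falls in the Category 1 band.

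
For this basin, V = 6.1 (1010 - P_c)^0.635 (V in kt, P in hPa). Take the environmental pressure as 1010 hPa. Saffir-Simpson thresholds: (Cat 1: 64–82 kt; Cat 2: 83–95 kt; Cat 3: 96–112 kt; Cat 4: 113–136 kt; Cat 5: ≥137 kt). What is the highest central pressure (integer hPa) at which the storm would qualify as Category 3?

933 hPa

Category 3 begins at V = 96 kt.
Required ΔP = (96/6.1)^(1/0.635) = 15.738^1.575 ≈ 76.73 hPa.
P_c ≤ 1010 − 76.73 = 933.27, so the highest integer P_c is 933 hPa.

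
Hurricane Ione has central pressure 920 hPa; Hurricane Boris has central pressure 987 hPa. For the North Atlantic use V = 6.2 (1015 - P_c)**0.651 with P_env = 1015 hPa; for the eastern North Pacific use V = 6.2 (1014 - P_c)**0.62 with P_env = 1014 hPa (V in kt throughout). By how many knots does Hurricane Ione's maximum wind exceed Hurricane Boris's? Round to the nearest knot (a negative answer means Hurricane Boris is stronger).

72 kt

Hurricane Ione: ΔP = 95; V ≈ 6.2 × 95^0.651 ≈ 120.20 kt.
Hurricane Boris: ΔP = 27; V ≈ 6.2 × 27^0.62 ≈ 47.85 kt.
Difference ≈ 120.20 − 47.85 = 72.35 → 72 kt.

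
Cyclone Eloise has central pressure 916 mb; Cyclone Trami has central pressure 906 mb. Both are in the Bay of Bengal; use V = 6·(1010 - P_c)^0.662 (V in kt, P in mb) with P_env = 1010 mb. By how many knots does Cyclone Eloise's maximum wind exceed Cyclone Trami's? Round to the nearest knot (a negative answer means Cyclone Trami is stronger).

-8 kt

Cyclone Eloise: ΔP = 94; V ≈ 6 × 94^0.662 ≈ 121.44 kt.
Cyclone Trami: ΔP = 104; V ≈ 6 × 104^0.662 ≈ 129.85 kt.
Difference ≈ 121.44 − 129.85 = -8.41 → -8 kt.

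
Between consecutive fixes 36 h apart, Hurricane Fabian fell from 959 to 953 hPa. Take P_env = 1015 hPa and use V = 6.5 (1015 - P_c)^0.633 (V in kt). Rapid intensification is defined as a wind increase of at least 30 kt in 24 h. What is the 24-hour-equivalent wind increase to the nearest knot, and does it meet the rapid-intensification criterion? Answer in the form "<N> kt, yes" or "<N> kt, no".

V₁: ΔP = 56, V ≈ 6.5 × 56^0.633 ≈ 83.08 kt.
V₂: ΔP = 62, V ≈ 6.5 × 62^0.633 ≈ 88.61 kt.
ΔV over 36 h = 5.53 kt → 24 h equivalent = 5.53 × 24/36 ≈ 3.69 kt.
4 kt < 30 kt ⇒ not rapid intensification.

4 kt, no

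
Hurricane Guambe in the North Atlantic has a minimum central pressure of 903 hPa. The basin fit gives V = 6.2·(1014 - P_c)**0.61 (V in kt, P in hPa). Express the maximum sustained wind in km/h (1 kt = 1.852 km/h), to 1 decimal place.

ΔP = 1014 − 903 = 111 hPa.
V ≈ 6.2 × 111^0.61 = 6.2 × 17.687 ≈ 109.658 kt.
109.658 × 1.852 ≈ 203.09 km/h → 203.1 km/h.

203.1 km/h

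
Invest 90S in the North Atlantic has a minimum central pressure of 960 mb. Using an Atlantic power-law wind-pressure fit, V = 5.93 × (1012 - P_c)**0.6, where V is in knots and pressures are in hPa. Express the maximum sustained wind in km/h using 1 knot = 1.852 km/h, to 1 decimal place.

ΔP = 1012 − 960 = 52 mb.
V ≈ 5.93 × 52^0.6 = 5.93 × 10.705 ≈ 63.483 kt.
63.483 × 1.852 ≈ 117.57 km/h → 117.6 km/h.

117.6 km/h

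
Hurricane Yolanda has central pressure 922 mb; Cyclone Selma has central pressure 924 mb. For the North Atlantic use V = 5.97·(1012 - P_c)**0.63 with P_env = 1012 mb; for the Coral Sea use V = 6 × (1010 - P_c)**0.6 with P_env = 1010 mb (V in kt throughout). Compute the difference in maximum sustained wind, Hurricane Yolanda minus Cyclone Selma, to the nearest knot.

Hurricane Yolanda: ΔP = 90; V ≈ 5.97 × 90^0.63 ≈ 101.66 kt.
Cyclone Selma: ΔP = 86; V ≈ 6 × 86^0.6 ≈ 86.87 kt.
Difference ≈ 101.66 − 86.87 = 14.79 → 15 kt.

15 kt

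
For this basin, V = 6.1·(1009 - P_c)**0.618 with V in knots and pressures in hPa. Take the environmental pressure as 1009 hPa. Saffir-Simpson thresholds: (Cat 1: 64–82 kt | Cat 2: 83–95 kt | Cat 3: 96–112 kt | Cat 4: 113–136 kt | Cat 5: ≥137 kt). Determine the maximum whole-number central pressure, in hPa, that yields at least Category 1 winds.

964 hPa

Category 1 begins at V = 64 kt.
Required ΔP = (64/6.1)^(1/0.618) = 10.492^1.618 ≈ 44.86 hPa.
P_c ≤ 1009 − 44.86 = 964.14, so the highest integer P_c is 964 hPa.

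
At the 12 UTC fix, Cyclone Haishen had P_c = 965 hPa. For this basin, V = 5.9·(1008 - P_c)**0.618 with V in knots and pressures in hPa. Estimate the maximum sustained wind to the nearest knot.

60 kt

ΔP = 1008 − 965 = 43 hPa.
43^0.618 ≈ 10.221.
V ≈ 5.9 × 10.221 ≈ 60.3 kt.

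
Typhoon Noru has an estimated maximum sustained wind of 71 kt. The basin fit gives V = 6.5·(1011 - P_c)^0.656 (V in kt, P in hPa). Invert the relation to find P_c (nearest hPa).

ΔP = (V / 6.5)^(1/0.656) = (71/6.5)^1.524.
71/6.5 = 10.923; 10.923^1.524 ≈ 38.27 hPa.
P_c = 1011 − 38.27 = 972.73 ≈ 973 hPa.

973 hPa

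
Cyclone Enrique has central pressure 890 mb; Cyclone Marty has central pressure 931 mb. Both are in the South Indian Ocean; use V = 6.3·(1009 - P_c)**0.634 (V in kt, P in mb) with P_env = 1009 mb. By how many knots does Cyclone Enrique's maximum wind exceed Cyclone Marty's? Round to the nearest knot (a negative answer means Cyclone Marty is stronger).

31 kt

Cyclone Enrique: ΔP = 119; V ≈ 6.3 × 119^0.634 ≈ 130.39 kt.
Cyclone Marty: ΔP = 78; V ≈ 6.3 × 78^0.634 ≈ 99.75 kt.
Difference ≈ 130.39 − 99.75 = 30.64 → 31 kt.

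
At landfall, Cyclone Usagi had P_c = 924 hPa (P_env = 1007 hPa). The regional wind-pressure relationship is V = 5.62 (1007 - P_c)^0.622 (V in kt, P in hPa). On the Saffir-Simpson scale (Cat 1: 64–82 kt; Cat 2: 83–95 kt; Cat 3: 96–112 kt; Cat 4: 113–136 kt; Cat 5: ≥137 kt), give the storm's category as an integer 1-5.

2

ΔP = 1007 − 924 = 83 hPa.
V ≈ 5.62 × 83^0.622 = 5.62 × 15.62 ≈ 88 kt.
88 kt falls in the Category 2 band.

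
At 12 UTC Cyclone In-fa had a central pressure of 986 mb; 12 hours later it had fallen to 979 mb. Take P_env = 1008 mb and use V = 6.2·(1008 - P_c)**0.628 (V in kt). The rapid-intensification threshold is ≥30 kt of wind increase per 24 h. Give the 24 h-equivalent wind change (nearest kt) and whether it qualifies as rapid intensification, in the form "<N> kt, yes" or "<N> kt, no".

V₁: ΔP = 22, V ≈ 6.2 × 22^0.628 ≈ 43.19 kt.
V₂: ΔP = 29, V ≈ 6.2 × 29^0.628 ≈ 51.38 kt.
ΔV over 12 h = 8.19 kt → 24 h equivalent = 8.19 × 24/12 ≈ 16.38 kt.
16 kt < 30 kt ⇒ not rapid intensification.

16 kt, no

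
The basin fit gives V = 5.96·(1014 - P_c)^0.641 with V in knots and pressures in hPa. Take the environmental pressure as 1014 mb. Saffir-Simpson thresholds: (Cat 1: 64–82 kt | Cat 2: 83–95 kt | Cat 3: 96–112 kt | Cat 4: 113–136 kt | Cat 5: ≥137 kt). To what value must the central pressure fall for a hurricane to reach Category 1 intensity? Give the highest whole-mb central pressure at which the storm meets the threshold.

Category 1 begins at V = 64 kt.
Required ΔP = (64/5.96)^(1/0.641) = 10.738^1.560 ≈ 40.58 mb.
P_c ≤ 1014 − 40.58 = 973.42, so the highest integer P_c is 973 mb.

973 mb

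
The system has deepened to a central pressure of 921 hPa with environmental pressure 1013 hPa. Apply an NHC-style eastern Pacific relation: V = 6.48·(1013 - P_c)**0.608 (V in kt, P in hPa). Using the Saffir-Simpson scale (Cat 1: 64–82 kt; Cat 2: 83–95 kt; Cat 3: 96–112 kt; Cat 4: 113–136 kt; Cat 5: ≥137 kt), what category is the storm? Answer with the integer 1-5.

3

ΔP = 1013 − 921 = 92 hPa.
V ≈ 6.48 × 92^0.608 = 6.48 × 15.63 ≈ 101 kt.
101 kt falls in the Category 3 band.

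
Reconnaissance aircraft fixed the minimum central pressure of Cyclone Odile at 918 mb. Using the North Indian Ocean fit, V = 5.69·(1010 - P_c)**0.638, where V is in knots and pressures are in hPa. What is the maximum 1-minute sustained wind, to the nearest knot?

ΔP = 1010 − 918 = 92 mb.
92^0.638 ≈ 17.902.
V ≈ 5.69 × 17.902 ≈ 101.9 kt.

102 kt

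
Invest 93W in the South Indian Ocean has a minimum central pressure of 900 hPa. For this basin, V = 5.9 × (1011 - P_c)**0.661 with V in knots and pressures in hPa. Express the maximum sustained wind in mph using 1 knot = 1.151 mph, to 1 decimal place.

ΔP = 1011 − 900 = 111 hPa.
V ≈ 5.9 × 111^0.661 = 5.9 × 22.488 ≈ 132.682 kt.
132.682 × 1.151 ≈ 152.72 mph → 152.7 mph.

152.7 mph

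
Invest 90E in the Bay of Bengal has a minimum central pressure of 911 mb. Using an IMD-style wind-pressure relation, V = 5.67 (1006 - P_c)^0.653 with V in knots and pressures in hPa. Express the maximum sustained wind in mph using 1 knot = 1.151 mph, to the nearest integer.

ΔP = 1006 − 911 = 95 mb.
V ≈ 5.67 × 95^0.653 = 5.67 × 19.564 ≈ 110.927 kt.
110.927 × 1.151 ≈ 127.68 mph → 128 mph.

128 mph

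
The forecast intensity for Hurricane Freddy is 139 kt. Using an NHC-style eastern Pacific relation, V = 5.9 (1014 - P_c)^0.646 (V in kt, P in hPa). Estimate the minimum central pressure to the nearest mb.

ΔP = (V / 5.9)^(1/0.646) = (139/5.9)^1.548.
139/5.9 = 23.559; 23.559^1.548 ≈ 133.07 mb.
P_c = 1014 − 133.07 = 880.93 ≈ 881 mb.

881 mb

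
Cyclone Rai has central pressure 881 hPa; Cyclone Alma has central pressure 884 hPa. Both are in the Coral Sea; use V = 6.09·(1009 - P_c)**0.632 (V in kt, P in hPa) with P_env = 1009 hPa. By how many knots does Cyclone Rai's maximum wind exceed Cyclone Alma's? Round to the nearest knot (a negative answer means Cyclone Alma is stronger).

2 kt

Cyclone Rai: ΔP = 128; V ≈ 6.09 × 128^0.632 ≈ 130.73 kt.
Cyclone Alma: ΔP = 125; V ≈ 6.09 × 125^0.632 ≈ 128.78 kt.
Difference ≈ 130.73 − 128.78 = 1.95 → 2 kt.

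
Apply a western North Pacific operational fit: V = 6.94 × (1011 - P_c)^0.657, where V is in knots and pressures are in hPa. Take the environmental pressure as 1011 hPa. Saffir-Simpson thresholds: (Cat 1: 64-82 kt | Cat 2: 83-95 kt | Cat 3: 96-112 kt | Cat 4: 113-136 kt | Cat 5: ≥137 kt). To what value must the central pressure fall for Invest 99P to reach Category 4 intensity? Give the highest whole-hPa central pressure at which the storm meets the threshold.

941 hPa

Category 4 begins at V = 113 kt.
Required ΔP = (113/6.94)^(1/0.657) = 16.282^1.522 ≈ 69.87 hPa.
P_c ≤ 1011 − 69.87 = 941.13, so the highest integer P_c is 941 hPa.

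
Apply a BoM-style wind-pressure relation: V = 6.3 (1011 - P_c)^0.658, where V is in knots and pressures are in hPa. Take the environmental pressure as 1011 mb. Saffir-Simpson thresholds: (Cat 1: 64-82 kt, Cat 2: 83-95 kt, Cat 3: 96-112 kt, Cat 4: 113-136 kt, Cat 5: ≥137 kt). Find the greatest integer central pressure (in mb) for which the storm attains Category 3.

Category 3 begins at V = 96 kt.
Required ΔP = (96/6.3)^(1/0.658) = 15.238^1.520 ≈ 62.77 mb.
P_c ≤ 1011 − 62.77 = 948.23, so the highest integer P_c is 948 mb.

948 mb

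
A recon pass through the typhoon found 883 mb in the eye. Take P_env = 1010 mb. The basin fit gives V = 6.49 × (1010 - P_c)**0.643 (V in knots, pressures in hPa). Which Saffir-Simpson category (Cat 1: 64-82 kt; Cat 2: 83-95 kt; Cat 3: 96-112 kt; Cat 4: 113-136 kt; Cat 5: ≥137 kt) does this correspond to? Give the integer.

ΔP = 1010 − 883 = 127 mb.
V ≈ 6.49 × 127^0.643 = 6.49 × 22.53 ≈ 146 kt.
146 kt falls in the Category 5 band.

5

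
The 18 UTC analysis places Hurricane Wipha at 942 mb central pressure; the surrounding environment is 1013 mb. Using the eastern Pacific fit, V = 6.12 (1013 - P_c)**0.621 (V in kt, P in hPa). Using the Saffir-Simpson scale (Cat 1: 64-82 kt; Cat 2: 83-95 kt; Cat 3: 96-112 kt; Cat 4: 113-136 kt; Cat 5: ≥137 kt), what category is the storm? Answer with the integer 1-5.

2

ΔP = 1013 − 942 = 71 mb.
V ≈ 6.12 × 71^0.621 = 6.12 × 14.11 ≈ 86 kt.
86 kt falls in the Category 2 band.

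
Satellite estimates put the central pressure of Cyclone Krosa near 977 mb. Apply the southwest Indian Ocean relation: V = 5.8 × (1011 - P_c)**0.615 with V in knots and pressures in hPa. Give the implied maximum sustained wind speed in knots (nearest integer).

ΔP = 1011 − 977 = 34 mb.
34^0.615 ≈ 8.747.
V ≈ 5.8 × 8.747 ≈ 50.7 kt.

51 kt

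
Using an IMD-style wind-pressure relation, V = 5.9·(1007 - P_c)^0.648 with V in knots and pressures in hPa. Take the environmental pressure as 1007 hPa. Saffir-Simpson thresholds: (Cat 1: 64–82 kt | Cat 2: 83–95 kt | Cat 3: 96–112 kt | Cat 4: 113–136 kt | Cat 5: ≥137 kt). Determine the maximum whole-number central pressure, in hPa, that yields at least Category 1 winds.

967 hPa

Category 1 begins at V = 64 kt.
Required ΔP = (64/5.9)^(1/0.648) = 10.847^1.543 ≈ 39.60 hPa.
P_c ≤ 1007 − 39.60 = 967.40, so the highest integer P_c is 967 hPa.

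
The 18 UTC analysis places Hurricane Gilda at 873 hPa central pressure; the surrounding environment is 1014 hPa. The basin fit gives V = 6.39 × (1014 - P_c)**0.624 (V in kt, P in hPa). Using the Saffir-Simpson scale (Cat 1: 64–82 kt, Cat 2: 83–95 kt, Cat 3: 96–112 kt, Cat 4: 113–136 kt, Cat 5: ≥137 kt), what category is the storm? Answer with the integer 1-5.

5

ΔP = 1014 − 873 = 141 hPa.
V ≈ 6.39 × 141^0.624 = 6.39 × 21.93 ≈ 140 kt.
140 kt falls in the Category 5 band.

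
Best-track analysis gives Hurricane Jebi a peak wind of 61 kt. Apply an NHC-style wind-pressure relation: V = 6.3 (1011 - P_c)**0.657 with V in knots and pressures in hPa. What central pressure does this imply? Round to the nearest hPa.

979 hPa

ΔP = (V / 6.3)^(1/0.657) = (61/6.3)^1.522.
61/6.3 = 9.683; 9.683^1.522 ≈ 31.68 hPa.
P_c = 1011 − 31.68 = 979.32 ≈ 979 hPa.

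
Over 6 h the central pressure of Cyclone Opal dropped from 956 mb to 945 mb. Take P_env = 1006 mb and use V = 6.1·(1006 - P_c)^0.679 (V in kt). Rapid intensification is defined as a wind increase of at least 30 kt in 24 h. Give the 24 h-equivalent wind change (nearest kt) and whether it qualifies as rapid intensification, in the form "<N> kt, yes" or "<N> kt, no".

V₁: ΔP = 50, V ≈ 6.1 × 50^0.679 ≈ 86.88 kt.
V₂: ΔP = 61, V ≈ 6.1 × 61^0.679 ≈ 99.44 kt.
ΔV over 6 h = 12.56 kt → 24 h equivalent = 12.56 × 24/6 ≈ 50.24 kt.
50 kt ≥ 30 kt ⇒ rapid intensification.

50 kt, yes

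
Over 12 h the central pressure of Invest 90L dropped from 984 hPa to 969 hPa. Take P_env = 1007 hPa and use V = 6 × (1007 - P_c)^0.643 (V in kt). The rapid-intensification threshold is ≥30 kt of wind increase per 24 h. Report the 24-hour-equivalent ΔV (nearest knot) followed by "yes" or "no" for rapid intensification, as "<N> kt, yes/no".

34 kt, yes

V₁: ΔP = 23, V ≈ 6 × 23^0.643 ≈ 45.05 kt.
V₂: ΔP = 38, V ≈ 6 × 38^0.643 ≈ 62.22 kt.
ΔV over 12 h = 17.17 kt → 24 h equivalent = 17.17 × 24/12 ≈ 34.34 kt.
34 kt ≥ 30 kt ⇒ rapid intensification.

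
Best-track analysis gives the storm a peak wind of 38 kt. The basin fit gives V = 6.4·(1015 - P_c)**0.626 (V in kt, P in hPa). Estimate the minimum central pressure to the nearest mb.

ΔP = (V / 6.4)^(1/0.626) = (38/6.4)^1.597.
38/6.4 = 5.938; 5.938^1.597 ≈ 17.21 mb.
P_c = 1015 − 17.21 = 997.79 ≈ 998 mb.

998 mb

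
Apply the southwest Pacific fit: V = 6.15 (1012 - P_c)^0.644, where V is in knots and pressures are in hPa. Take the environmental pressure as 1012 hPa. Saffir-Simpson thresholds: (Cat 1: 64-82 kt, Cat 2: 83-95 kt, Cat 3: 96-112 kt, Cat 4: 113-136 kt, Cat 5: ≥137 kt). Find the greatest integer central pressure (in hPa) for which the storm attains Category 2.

Category 2 begins at V = 83 kt.
Required ΔP = (83/6.15)^(1/0.644) = 13.496^1.553 ≈ 56.88 hPa.
P_c ≤ 1012 − 56.88 = 955.12, so the highest integer P_c is 955 hPa.

955 hPa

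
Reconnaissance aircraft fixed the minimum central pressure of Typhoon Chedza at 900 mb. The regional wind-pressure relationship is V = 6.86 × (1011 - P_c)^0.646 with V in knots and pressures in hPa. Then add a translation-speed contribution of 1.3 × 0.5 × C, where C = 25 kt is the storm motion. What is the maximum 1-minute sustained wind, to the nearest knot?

ΔP = 1011 − 900 = 111 mb.
111^0.646 ≈ 20.955.
V ≈ 6.86 × 20.955 ≈ 143.7 kt.
Translation term: 1.3 × 0.5 × 25 = 16.25 kt.
Corrected V ≈ 159.95 kt → 160 kt.

160 kt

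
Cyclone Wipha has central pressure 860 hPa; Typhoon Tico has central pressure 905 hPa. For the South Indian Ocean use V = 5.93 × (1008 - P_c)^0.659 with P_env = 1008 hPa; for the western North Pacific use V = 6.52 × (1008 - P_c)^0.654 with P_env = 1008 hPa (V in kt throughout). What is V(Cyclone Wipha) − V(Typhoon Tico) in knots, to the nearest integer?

Cyclone Wipha: ΔP = 148; V ≈ 5.93 × 148^0.659 ≈ 159.68 kt.
Typhoon Tico: ΔP = 103; V ≈ 6.52 × 103^0.654 ≈ 135.10 kt.
Difference ≈ 159.68 − 135.10 = 24.58 → 25 kt.

25 kt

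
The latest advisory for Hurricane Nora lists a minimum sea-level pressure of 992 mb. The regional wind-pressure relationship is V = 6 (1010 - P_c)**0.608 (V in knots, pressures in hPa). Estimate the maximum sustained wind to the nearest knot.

ΔP = 1010 − 992 = 18 mb.
18^0.608 ≈ 5.797.
V ≈ 6 × 5.797 ≈ 34.8 kt.

35 kt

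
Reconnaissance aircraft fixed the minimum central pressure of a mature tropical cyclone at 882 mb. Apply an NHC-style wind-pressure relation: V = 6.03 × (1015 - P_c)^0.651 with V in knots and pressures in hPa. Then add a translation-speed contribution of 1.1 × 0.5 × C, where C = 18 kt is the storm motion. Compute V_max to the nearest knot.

ΔP = 1015 − 882 = 133 mb.
133^0.651 ≈ 24.134.
V ≈ 6.03 × 24.134 ≈ 145.5 kt.
Translation term: 1.1 × 0.5 × 18 = 9.9 kt.
Corrected V ≈ 155.4 kt → 155 kt.

155 kt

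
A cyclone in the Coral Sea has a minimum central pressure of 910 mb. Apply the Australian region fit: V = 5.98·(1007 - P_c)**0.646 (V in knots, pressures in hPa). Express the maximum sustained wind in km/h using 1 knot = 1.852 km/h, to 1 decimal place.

ΔP = 1007 − 910 = 97 mb.
V ≈ 5.98 × 97^0.646 = 5.98 × 19.207 ≈ 114.857 kt.
114.857 × 1.852 ≈ 212.71 km/h → 212.7 km/h.

212.7 km/h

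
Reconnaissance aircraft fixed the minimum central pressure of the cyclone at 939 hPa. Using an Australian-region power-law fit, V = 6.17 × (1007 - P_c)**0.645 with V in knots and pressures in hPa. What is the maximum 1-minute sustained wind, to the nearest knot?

ΔP = 1007 − 939 = 68 hPa.
68^0.645 ≈ 15.204.
V ≈ 6.17 × 15.204 ≈ 93.8 kt.

94 kt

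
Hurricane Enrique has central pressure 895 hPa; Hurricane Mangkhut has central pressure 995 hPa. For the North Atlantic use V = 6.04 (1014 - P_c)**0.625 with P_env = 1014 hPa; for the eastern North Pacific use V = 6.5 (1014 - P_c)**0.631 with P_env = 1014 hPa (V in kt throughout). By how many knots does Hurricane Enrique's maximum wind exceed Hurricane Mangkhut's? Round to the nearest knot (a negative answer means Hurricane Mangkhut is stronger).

78 kt

Hurricane Enrique: ΔP = 119; V ≈ 6.04 × 119^0.625 ≈ 119.74 kt.
Hurricane Mangkhut: ΔP = 19; V ≈ 6.5 × 19^0.631 ≈ 41.67 kt.
Difference ≈ 119.74 − 41.67 = 78.07 → 78 kt.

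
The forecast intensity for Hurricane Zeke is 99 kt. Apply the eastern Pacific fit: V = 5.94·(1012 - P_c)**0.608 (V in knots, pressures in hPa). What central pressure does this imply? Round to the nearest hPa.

910 hPa

ΔP = (V / 5.94)^(1/0.608) = (99/5.94)^1.645.
99/5.94 = 16.667; 16.667^1.645 ≈ 102.24 hPa.
P_c = 1012 − 102.24 = 909.76 ≈ 910 hPa.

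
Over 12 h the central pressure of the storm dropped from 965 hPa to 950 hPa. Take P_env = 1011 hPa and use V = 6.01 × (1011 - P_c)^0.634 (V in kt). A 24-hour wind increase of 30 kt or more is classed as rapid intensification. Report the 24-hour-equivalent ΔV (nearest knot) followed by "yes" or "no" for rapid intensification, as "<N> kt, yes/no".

27 kt, no

V₁: ΔP = 46, V ≈ 6.01 × 46^0.634 ≈ 68.09 kt.
V₂: ΔP = 61, V ≈ 6.01 × 61^0.634 ≈ 81.43 kt.
ΔV over 12 h = 13.34 kt → 24 h equivalent = 13.34 × 24/12 ≈ 26.68 kt.
27 kt < 30 kt ⇒ not rapid intensification.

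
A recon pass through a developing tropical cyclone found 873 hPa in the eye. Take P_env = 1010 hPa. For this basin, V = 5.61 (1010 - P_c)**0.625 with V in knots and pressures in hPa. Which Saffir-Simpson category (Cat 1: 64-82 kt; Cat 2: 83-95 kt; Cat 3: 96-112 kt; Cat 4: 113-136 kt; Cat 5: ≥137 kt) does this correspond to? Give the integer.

4

ΔP = 1010 − 873 = 137 hPa.
V ≈ 5.61 × 137^0.625 = 5.61 × 21.65 ≈ 121 kt.
121 kt falls in the Category 4 band.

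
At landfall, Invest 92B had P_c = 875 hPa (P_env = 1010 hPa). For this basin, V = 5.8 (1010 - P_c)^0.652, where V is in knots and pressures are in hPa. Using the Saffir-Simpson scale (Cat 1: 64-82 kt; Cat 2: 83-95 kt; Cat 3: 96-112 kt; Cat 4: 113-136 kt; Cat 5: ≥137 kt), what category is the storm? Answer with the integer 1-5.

ΔP = 1010 − 875 = 135 hPa.
V ≈ 5.8 × 135^0.652 = 5.8 × 24.49 ≈ 142 kt.
142 kt falls in the Category 5 band.

5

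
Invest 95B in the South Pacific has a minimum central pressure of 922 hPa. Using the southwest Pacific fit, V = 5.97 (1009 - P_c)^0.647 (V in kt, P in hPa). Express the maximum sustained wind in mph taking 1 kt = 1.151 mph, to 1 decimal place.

123.6 mph

ΔP = 1009 − 922 = 87 hPa.
V ≈ 5.97 × 87^0.647 = 5.97 × 17.983 ≈ 107.360 kt.
107.360 × 1.151 ≈ 123.57 mph → 123.6 mph.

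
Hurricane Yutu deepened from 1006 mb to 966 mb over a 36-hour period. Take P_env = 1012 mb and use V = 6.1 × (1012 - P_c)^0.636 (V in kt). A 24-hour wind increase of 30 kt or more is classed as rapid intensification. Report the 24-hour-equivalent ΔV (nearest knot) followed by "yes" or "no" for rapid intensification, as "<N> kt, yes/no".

34 kt, yes

V₁: ΔP = 6, V ≈ 6.1 × 6^0.636 ≈ 19.06 kt.
V₂: ΔP = 46, V ≈ 6.1 × 46^0.636 ≈ 69.64 kt.
ΔV over 36 h = 50.58 kt → 24 h equivalent = 50.58 × 24/36 ≈ 33.72 kt.
34 kt ≥ 30 kt ⇒ rapid intensification.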